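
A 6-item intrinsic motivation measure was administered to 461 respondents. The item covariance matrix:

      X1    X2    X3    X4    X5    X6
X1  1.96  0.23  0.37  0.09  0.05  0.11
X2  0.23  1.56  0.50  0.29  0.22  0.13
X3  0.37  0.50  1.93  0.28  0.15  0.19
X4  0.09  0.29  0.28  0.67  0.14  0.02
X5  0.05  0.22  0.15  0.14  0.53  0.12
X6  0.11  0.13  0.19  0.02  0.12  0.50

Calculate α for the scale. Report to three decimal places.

Σσᵢ² = 1.96 + 1.56 + 1.93 + 0.67 + 0.53 + 0.50 = 7.15
Σ_{i<j} σ_ij = 2.89
Var(T) = 7.15 + 2 × 2.89 = 12.93
α = (k/(k−1))·(1 − Σσᵢ²/Var(T)) = (6/5)·(1 − 7.15/12.93) = 0.536

α = 0.536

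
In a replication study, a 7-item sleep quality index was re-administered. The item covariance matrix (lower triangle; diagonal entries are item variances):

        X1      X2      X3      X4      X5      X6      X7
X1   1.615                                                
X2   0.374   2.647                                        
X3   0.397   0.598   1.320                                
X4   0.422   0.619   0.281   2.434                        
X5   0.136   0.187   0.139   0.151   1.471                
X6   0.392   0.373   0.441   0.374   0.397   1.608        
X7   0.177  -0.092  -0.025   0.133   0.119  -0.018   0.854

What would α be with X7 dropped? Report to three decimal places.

α = 0.585

Remaining items: X1, X2, X3, X4, X5, X6 (k = 6).
Σσᵢ² = 1.615 + 2.647 + 1.320 + 2.434 + 1.471 + 1.608 = 11.095
σ²_total = 11.095 + 2 × 5.281 = 21.657
α (item deleted) = (6/5)·(1 − 11.095/21.657) = 0.585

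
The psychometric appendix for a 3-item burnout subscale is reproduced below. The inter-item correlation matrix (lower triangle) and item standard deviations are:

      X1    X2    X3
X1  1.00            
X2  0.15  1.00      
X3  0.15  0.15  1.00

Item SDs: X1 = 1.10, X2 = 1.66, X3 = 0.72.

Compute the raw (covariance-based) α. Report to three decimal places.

α = 0.305

Σσ²ᵢ = 1.10² + 1.66² + 0.72² = 4.4840
Covariances σ_ij = r_ij · s_i · s_j:
  σ(X1,X2) = 0.15 × 1.10 × 1.66 = 0.2739
  σ(X1,X3) = 0.15 × 1.10 × 0.72 = 0.1188
  σ(X2,X3) = 0.15 × 1.66 × 0.72 = 0.1793
σ²_T = Σσ²ᵢ + 2·Σσ_ij = 4.4840 + 2 × 0.5720 = 5.6280
α = (3/2)·(1 − 4.4840/5.6280) = 0.305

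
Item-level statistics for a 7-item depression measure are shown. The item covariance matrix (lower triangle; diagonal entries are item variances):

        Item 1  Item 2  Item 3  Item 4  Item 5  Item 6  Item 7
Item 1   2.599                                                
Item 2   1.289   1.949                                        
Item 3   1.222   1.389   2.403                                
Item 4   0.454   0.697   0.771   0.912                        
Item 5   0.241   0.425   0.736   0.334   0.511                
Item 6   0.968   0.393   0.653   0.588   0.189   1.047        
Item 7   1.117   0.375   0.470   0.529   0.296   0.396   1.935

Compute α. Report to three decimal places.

Σσ²ᵢ = 2.599 + 1.949 + 2.403 + 0.912 + 0.511 + 1.047 + 1.935 = 11.356
Sum of off-diagonal covariances = 13.532
total variance = 11.356 + 2 × 13.532 = 38.420
α = (k/(k−1))·(1 − Σσ²ᵢ/total variance) = (7/6)·(1 − 11.356/38.420) = 0.822

α = 0.822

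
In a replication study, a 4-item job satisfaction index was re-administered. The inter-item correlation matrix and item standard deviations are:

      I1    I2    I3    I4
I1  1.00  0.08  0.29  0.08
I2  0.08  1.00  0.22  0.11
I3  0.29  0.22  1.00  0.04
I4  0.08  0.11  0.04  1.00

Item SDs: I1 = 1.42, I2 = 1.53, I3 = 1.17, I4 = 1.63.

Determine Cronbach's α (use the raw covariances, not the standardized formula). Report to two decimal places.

Cronbach's α = 0.37

Σσ²ᵢ = 1.42² + 1.53² + 1.17² + 1.63² = 8.3831
Covariances σ_ij = r_ij · s_i · s_j:
  σ(I1,I2) = 0.08 × 1.42 × 1.53 = 0.1738
  σ(I1,I3) = 0.29 × 1.42 × 1.17 = 0.4818
  σ(I1,I4) = 0.08 × 1.42 × 1.63 = 0.1852
  σ(I2,I3) = 0.22 × 1.53 × 1.17 = 0.3938
  σ(I2,I4) = 0.11 × 1.53 × 1.63 = 0.2743
  σ(I3,I4) = 0.04 × 1.17 × 1.63 = 0.0763
σ²_T = Σσ²ᵢ + 2·Σσ_ij = 8.3831 + 2 × 1.5852 = 11.5535
α = (4/3)·(1 − 8.3831/11.5535) = 0.37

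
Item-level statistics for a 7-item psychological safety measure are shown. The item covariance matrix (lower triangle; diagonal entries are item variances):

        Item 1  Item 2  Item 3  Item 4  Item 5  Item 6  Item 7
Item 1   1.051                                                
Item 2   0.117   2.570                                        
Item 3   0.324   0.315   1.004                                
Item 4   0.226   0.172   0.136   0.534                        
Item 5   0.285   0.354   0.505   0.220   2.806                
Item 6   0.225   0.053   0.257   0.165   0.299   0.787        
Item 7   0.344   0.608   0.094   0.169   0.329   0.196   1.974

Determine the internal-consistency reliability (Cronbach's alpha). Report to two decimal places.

ΣVar(i) = 1.051 + 2.570 + 1.004 + 0.534 + 2.806 + 0.787 + 1.974 = 10.726
Sum of the distinct covariances = 5.393
Var(T) = 10.726 + 2 × 5.393 = 21.512
α = (k/(k−1))·(1 − ΣVar(i)/Var(T)) = (7/6)·(1 − 10.726/21.512) = 0.58

α = 0.58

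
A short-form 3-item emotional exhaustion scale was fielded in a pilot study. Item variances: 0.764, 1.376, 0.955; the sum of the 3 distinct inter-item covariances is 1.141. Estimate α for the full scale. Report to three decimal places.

α = 0.637

Σσᵢ² = 0.764 + 1.376 + 0.955 = 3.095
Sum of distinct covariances = 1.141
σ²_total = Σσᵢ² + 2·Σcov = 3.095 + 2 × 1.141 = 5.377
α = (3/2)·(1 − 3.095/5.377) = 0.637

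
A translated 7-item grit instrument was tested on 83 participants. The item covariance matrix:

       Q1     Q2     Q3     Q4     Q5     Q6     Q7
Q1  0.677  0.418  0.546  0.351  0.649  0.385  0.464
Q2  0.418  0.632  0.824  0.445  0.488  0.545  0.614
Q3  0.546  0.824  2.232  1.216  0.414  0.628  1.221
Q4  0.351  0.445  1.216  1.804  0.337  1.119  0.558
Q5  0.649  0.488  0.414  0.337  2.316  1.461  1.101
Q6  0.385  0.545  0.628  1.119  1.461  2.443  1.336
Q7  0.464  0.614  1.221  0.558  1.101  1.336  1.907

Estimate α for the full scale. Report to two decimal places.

α = 0.84

Σσ²ᵢ = 0.677 + 0.632 + 2.232 + 1.804 + 2.316 + 2.443 + 1.907 = 12.011
Sum of the distinct covariances = 15.120
σ²_T = 12.011 + 2 × 15.120 = 42.251
α = (k/(k−1))·(1 − Σσ²ᵢ/σ²_T) = (7/6)·(1 − 12.011/42.251) = 0.84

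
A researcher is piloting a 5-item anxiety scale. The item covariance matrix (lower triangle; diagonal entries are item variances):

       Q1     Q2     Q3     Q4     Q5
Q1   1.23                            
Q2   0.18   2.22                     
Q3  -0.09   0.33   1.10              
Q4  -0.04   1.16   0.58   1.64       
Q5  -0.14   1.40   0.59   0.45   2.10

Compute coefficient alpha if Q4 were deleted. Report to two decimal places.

Remaining items: Q1, Q2, Q3, Q5 (k = 4).
sum of item variances = 1.23 + 2.22 + 1.10 + 2.10 = 6.65
σ²_T = 6.65 + 2 × 2.27 = 11.19
α (item deleted) = (4/3)·(1 − 6.65/11.19) = 0.54

α = 0.54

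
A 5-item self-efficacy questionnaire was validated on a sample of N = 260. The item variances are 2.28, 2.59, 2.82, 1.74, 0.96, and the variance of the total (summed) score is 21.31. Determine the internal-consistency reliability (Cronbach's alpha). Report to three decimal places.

ΣVar(i) = 2.28 + 2.59 + 2.82 + 1.74 + 0.96 = 10.39
α = (k/(k−1))·(1 − ΣVar(i)/total variance) = (5/4)·(1 − 10.39/21.31) = 0.641

Cronbach's alpha = 0.641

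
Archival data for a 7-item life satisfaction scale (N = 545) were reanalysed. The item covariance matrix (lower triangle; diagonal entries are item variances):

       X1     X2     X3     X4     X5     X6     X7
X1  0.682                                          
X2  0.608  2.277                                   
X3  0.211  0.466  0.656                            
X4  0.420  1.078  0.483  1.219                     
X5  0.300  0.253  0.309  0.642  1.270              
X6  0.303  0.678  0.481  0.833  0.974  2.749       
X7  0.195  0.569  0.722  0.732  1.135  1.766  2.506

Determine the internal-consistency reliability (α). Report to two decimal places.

α = 0.81

Σσ²ᵢ = 0.682 + 2.277 + 0.656 + 1.219 + 1.270 + 2.749 + 2.506 = 11.359
Sum of the distinct covariances = 13.158
σ²_T = 11.359 + 2 × 13.158 = 37.675
α = (k/(k−1))·(1 − Σσ²ᵢ/σ²_T) = (7/6)·(1 − 11.359/37.675) = 0.81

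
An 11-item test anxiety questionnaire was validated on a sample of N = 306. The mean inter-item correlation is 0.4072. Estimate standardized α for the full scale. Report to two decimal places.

Standardized α = k·r̄ / (1 + (k−1)·r̄) = 11 × 0.4072 / (1 + 10 × 0.4072)
  = 4.4792 / 5.0720 = 0.88

α = 0.88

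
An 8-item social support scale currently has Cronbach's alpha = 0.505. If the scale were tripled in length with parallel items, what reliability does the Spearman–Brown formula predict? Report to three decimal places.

Length factor m = 3
α' = m·α / (1 + (m−1)·α)
   = 3 × 0.505 / (1 + (3 − 1) × 0.505)
   = 1.5150 / 2.0100 = 0.754

predicted reliability = 0.754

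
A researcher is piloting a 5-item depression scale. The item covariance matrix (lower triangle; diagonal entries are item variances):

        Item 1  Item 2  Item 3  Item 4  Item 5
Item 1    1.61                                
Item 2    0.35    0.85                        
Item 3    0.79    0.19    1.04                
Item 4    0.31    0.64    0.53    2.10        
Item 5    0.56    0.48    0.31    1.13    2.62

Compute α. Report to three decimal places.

ΣVar(i) = 1.61 + 0.85 + 1.04 + 2.10 + 2.62 = 8.22
Sum of off-diagonal covariances = 5.29
σ²_total = 8.22 + 2 × 5.29 = 18.80
α = (k/(k−1))·(1 − ΣVar(i)/σ²_total) = (5/4)·(1 − 8.22/18.80) = 0.703

α = 0.703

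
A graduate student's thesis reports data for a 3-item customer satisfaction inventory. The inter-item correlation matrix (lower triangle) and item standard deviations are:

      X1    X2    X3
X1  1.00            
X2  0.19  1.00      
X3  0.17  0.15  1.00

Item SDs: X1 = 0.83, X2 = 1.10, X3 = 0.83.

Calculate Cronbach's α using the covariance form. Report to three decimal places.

Cronbach's α = 0.373

Σσ²ᵢ = 0.83² + 1.10² + 0.83² = 2.5878
Covariances σ_ij = r_ij · s_i · s_j:
  σ(X1,X2) = 0.19 × 0.83 × 1.10 = 0.1735
  σ(X1,X3) = 0.17 × 0.83 × 0.83 = 0.1171
  σ(X2,X3) = 0.15 × 1.10 × 0.83 = 0.1369
σ²_T = Σσ²ᵢ + 2·Σσ_ij = 2.5878 + 2 × 0.4275 = 3.4428
α = (3/2)·(1 − 2.5878/3.4428) = 0.373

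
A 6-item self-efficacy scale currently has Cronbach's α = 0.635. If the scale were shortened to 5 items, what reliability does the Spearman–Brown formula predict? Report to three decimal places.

Length factor m = 5/6 = 0.8333
α' = m·α / (1 − (1−m)·α)
   = 5/6 × 0.635 / (1 − (1 − 5/6) × 0.635)
   = 0.5292 / 0.8942 = 0.592

predicted reliability = 0.592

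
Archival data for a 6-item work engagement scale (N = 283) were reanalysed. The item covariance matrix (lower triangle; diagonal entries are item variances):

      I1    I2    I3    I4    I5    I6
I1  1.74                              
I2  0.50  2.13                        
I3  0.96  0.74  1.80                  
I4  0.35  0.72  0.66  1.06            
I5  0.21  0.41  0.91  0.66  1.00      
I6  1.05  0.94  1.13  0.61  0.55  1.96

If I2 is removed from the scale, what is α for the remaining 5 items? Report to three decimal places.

Remaining items: I1, I3, I4, I5, I6 (k = 5).
ΣVar(i) = 1.74 + 1.80 + 1.06 + 1.00 + 1.96 = 7.56
Var(T) = 7.56 + 2 × 7.09 = 21.74
α (item deleted) = (5/4)·(1 − 7.56/21.74) = 0.815

α = 0.815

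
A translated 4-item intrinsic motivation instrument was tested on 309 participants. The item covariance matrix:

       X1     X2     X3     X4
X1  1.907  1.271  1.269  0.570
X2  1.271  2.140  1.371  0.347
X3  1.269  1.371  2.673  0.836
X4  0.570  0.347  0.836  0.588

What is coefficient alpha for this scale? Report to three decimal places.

Σσ²ᵢ = 1.907 + 2.140 + 2.673 + 0.588 = 7.308
Sum of the distinct covariances = 5.664
σ²_T = 7.308 + 2 × 5.664 = 18.636
α = (k/(k−1))·(1 − Σσ²ᵢ/σ²_T) = (4/3)·(1 − 7.308/18.636) = 0.810

α = 0.810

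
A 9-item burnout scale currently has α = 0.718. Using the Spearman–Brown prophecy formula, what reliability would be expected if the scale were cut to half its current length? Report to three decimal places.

Length factor m = 1/2
α' = m·α / (1 − (1−m)·α)
   = 1/2 × 0.718 / (1 − (1 − 1/2) × 0.718)
   = 0.3590 / 0.6410 = 0.560

predicted reliability = 0.560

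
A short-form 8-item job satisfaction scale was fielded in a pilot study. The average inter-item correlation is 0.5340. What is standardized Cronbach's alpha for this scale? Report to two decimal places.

α = 0.90

Standardized α = k·r̄ / (1 + (k−1)·r̄) = 8 × 0.5340 / (1 + 7 × 0.5340)
  = 4.2720 / 4.7380 = 0.90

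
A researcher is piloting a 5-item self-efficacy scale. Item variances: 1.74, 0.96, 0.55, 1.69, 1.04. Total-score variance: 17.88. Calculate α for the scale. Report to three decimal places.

α = 0.832

Σσ²ᵢ = 1.74 + 0.96 + 0.55 + 1.69 + 1.04 = 5.98
α = (k/(k−1))·(1 − Σσ²ᵢ/σ²_total) = (5/4)·(1 − 5.98/17.88) = 0.832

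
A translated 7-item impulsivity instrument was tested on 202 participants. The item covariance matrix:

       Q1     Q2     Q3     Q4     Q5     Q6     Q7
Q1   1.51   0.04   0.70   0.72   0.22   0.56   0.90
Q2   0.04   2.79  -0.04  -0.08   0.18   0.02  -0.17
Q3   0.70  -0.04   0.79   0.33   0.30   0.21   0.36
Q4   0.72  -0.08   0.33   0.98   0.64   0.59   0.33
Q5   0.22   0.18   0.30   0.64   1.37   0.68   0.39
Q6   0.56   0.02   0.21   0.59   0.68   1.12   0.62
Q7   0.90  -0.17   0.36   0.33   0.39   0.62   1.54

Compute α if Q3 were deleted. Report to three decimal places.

Remaining items: Q1, Q2, Q4, Q5, Q6, Q7 (k = 6).
ΣVar(i) = 1.51 + 2.79 + 0.98 + 1.37 + 1.12 + 1.54 = 9.31
total variance = 9.31 + 2 × 5.64 = 20.59
α (item deleted) = (6/5)·(1 − 9.31/20.59) = 0.657

α = 0.657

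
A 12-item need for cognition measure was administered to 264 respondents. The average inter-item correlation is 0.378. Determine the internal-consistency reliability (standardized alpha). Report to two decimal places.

Standardized α = k·r̄ / (1 + (k−1)·r̄) = 12 × 0.378 / (1 + 11 × 0.378)
  = 4.5360 / 5.1580 = 0.88

standardized alpha = 0.88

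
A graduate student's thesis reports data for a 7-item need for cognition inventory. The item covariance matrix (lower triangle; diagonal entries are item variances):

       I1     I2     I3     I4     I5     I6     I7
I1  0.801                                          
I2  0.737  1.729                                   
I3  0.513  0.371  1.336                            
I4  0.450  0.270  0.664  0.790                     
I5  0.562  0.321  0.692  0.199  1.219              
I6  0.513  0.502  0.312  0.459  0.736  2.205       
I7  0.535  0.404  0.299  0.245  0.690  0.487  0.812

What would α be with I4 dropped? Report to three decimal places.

Remaining items: I1, I2, I3, I5, I6, I7 (k = 6).
ΣVar(i) = 0.801 + 1.729 + 1.336 + 1.219 + 2.205 + 0.812 = 8.102
σ²_total = 8.102 + 2 × 7.674 = 23.450
α (item deleted) = (6/5)·(1 − 8.102/23.450) = 0.785

α = 0.785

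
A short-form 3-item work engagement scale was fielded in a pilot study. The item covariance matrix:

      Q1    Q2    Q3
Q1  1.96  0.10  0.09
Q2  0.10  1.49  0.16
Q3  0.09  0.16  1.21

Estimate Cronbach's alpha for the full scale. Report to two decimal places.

Cronbach's alpha = 0.20

sum of item variances = 1.96 + 1.49 + 1.21 = 4.66
Σ_{i<j} σ_ij = 0.35
Var(T) = 4.66 + 2 × 0.35 = 5.36
α = (k/(k−1))·(1 − sum of item variances/Var(T)) = (3/2)·(1 − 4.66/5.36) = 0.20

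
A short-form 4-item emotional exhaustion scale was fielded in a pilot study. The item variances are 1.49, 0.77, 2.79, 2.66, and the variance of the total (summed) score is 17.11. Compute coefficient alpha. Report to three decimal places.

Σσ²ᵢ = 1.49 + 0.77 + 2.79 + 2.66 = 7.71
α = (k/(k−1))·(1 − Σσ²ᵢ/total variance) = (4/3)·(1 − 7.71/17.11) = 0.733

α = 0.733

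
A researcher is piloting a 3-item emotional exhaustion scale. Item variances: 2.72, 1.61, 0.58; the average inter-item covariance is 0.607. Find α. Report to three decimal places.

α = 0.639

Σσᵢ² = 2.72 + 1.61 + 0.58 = 4.91
Sum of the 3 distinct covariances = 3 × 0.607 = 1.821
total variance = Σσᵢ² + 2·Σcov = 4.91 + 2 × 1.821 = 8.552
α = (3/2)·(1 − 4.91/8.552) = 0.639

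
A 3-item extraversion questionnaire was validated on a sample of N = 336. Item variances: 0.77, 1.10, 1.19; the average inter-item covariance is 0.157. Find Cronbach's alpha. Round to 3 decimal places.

Cronbach's alpha = 0.353

Σσᵢ² = 0.77 + 1.10 + 1.19 = 3.06
Sum of the 3 distinct covariances = 3 × 0.157 = 0.471
Var(T) = Σσᵢ² + 2·Σcov = 3.06 + 2 × 0.471 = 4.002
α = (3/2)·(1 − 3.06/4.002) = 0.353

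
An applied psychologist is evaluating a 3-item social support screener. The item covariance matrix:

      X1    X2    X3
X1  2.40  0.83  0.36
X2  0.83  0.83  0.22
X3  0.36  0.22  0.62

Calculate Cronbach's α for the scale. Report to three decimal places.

α = 0.634

ΣVar(i) = 2.40 + 0.83 + 0.62 = 3.85
Sum of off-diagonal covariances = 1.41
total variance = 3.85 + 2 × 1.41 = 6.67
α = (k/(k−1))·(1 − ΣVar(i)/total variance) = (3/2)·(1 − 3.85/6.67) = 0.634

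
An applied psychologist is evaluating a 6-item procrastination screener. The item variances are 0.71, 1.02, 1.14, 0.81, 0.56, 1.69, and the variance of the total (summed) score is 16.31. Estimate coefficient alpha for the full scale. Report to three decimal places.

α = 0.764

Σσ²ᵢ = 0.71 + 1.02 + 1.14 + 0.81 + 0.56 + 1.69 = 5.93
α = (k/(k−1))·(1 − Σσ²ᵢ/total variance) = (6/5)·(1 − 5.93/16.31) = 0.764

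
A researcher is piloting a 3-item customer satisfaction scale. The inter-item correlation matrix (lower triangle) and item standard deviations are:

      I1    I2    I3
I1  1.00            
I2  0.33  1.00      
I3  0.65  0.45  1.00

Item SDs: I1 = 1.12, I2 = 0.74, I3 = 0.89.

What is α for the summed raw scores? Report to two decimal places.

α = 0.73

Σσ²ᵢ = 1.12² + 0.74² + 0.89² = 2.5941
Covariances σ_ij = r_ij · s_i · s_j:
  σ(I1,I2) = 0.33 × 1.12 × 0.74 = 0.2735
  σ(I1,I3) = 0.65 × 1.12 × 0.89 = 0.6479
  σ(I2,I3) = 0.45 × 0.74 × 0.89 = 0.2964
σ²_T = Σσ²ᵢ + 2·Σσ_ij = 2.5941 + 2 × 1.2178 = 5.0297
α = (3/2)·(1 − 2.5941/5.0297) = 0.73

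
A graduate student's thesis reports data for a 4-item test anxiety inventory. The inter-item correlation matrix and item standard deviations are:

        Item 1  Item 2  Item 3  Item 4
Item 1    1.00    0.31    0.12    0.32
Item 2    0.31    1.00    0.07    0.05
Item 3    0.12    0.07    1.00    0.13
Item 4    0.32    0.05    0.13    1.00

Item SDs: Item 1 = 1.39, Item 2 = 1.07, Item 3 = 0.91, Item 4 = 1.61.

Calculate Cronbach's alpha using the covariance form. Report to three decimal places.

Σσ²ᵢ = 1.39² + 1.07² + 0.91² + 1.61² = 6.4972
Covariances σ_ij = r_ij · s_i · s_j:
  σ(Item 1,Item 2) = 0.31 × 1.39 × 1.07 = 0.4611
  σ(Item 1,Item 3) = 0.12 × 1.39 × 0.91 = 0.1518
  σ(Item 1,Item 4) = 0.32 × 1.39 × 1.61 = 0.7161
  σ(Item 2,Item 3) = 0.07 × 1.07 × 0.91 = 0.0682
  σ(Item 2,Item 4) = 0.05 × 1.07 × 1.61 = 0.0861
  σ(Item 3,Item 4) = 0.13 × 0.91 × 1.61 = 0.1905
σ²_T = Σσ²ᵢ + 2·Σσ_ij = 6.4972 + 2 × 1.6738 = 9.8448
α = (4/3)·(1 − 6.4972/9.8448) = 0.453

Cronbach's alpha = 0.453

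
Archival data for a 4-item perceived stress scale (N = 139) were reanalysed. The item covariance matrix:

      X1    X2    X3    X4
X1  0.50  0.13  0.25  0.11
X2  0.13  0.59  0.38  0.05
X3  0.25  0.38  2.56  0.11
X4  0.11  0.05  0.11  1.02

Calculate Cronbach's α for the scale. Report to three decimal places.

Cronbach's α = 0.408

Σσ²ᵢ = 0.50 + 0.59 + 2.56 + 1.02 = 4.67
Sum of off-diagonal covariances = 1.03
total variance = 4.67 + 2 × 1.03 = 6.73
α = (k/(k−1))·(1 − Σσ²ᵢ/total variance) = (4/3)·(1 − 4.67/6.73) = 0.408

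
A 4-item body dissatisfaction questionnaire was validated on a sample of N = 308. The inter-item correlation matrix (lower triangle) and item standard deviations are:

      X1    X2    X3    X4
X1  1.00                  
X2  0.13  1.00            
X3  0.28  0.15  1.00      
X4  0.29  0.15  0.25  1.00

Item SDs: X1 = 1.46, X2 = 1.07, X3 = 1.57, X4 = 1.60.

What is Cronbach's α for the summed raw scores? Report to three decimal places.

Σσ²ᵢ = 1.46² + 1.07² + 1.57² + 1.60² = 8.3014
Covariances σ_ij = r_ij · s_i · s_j:
  σ(X1,X2) = 0.13 × 1.46 × 1.07 = 0.2031
  σ(X1,X3) = 0.28 × 1.46 × 1.57 = 0.6418
  σ(X1,X4) = 0.29 × 1.46 × 1.60 = 0.6774
  σ(X2,X3) = 0.15 × 1.07 × 1.57 = 0.2520
  σ(X2,X4) = 0.15 × 1.07 × 1.60 = 0.2568
  σ(X3,X4) = 0.25 × 1.57 × 1.60 = 0.6280
σ²_T = Σσ²ᵢ + 2·Σσ_ij = 8.3014 + 2 × 2.6591 = 13.6196
α = (4/3)·(1 − 8.3014/13.6196) = 0.521

Cronbach's α = 0.521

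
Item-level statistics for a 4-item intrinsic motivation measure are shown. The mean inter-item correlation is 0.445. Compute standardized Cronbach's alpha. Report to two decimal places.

α = 0.76

Standardized α = k·r̄ / (1 + (k−1)·r̄) = 4 × 0.445 / (1 + 3 × 0.445)
  = 1.7800 / 2.3350 = 0.76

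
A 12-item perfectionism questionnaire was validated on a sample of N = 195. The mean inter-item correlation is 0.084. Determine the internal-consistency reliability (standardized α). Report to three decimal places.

standardized α = 0.524

Standardized α = k·r̄ / (1 + (k−1)·r̄) = 12 × 0.084 / (1 + 11 × 0.084)
  = 1.0080 / 1.9240 = 0.524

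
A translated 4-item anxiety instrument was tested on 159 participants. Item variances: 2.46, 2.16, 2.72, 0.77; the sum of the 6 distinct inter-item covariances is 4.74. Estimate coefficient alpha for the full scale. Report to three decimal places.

coefficient alpha = 0.719

ΣVar(i) = 2.46 + 2.16 + 2.72 + 0.77 = 8.11
Sum of distinct covariances = 4.74
σ²_T = ΣVar(i) + 2·Σcov = 8.11 + 2 × 4.74 = 17.59
α = (4/3)·(1 − 8.11/17.59) = 0.719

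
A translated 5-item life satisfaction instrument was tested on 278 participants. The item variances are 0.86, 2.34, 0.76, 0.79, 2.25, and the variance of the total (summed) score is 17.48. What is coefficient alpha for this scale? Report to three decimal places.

α = 0.749

sum of item variances = 0.86 + 2.34 + 0.76 + 0.79 + 2.25 = 7.00
α = (k/(k−1))·(1 − sum of item variances/σ²_total) = (5/4)·(1 − 7.00/17.48) = 0.749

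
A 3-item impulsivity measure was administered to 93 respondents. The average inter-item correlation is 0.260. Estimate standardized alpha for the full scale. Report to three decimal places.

α = 0.513

Standardized α = k·r̄ / (1 + (k−1)·r̄) = 3 × 0.260 / (1 + 2 × 0.260)
  = 0.7800 / 1.5200 = 0.513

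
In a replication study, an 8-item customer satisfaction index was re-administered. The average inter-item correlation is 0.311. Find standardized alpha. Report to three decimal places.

Standardized α = k·r̄ / (1 + (k−1)·r̄) = 8 × 0.311 / (1 + 7 × 0.311)
  = 2.4880 / 3.1770 = 0.783

standardized alpha = 0.783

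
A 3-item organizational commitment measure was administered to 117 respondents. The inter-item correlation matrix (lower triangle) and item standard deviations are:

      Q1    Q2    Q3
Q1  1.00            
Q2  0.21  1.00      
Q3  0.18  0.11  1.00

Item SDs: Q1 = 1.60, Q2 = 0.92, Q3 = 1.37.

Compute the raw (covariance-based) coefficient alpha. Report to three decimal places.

α = 0.363

Σσ²ᵢ = 1.60² + 0.92² + 1.37² = 5.2833
Covariances σ_ij = r_ij · s_i · s_j:
  σ(Q1,Q2) = 0.21 × 1.60 × 0.92 = 0.3091
  σ(Q1,Q3) = 0.18 × 1.60 × 1.37 = 0.3946
  σ(Q2,Q3) = 0.11 × 0.92 × 1.37 = 0.1386
σ²_T = Σσ²ᵢ + 2·Σσ_ij = 5.2833 + 2 × 0.8423 = 6.9679
α = (3/2)·(1 − 5.2833/6.9679) = 0.363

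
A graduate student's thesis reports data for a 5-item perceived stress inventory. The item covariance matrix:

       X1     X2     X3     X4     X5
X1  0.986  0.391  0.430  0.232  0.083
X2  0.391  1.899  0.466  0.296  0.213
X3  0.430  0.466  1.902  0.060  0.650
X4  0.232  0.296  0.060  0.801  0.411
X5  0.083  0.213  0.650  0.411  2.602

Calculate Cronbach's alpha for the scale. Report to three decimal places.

α = 0.551

Σσᵢ² = 0.986 + 1.899 + 1.902 + 0.801 + 2.602 = 8.190
Sum of off-diagonal covariances = 3.232
σ²_T = 8.190 + 2 × 3.232 = 14.654
α = (k/(k−1))·(1 − Σσᵢ²/σ²_T) = (5/4)·(1 − 8.190/14.654) = 0.551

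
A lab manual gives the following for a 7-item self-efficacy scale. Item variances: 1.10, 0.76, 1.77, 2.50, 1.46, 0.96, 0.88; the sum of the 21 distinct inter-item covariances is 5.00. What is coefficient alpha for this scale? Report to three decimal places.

coefficient alpha = 0.600

sum of item variances = 1.10 + 0.76 + 1.77 + 2.50 + 1.46 + 0.96 + 0.88 = 9.43
Sum of distinct covariances = 5.00
σ²_total = sum of item variances + 2·Σcov = 9.43 + 2 × 5.00 = 19.43
α = (7/6)·(1 − 9.43/19.43) = 0.600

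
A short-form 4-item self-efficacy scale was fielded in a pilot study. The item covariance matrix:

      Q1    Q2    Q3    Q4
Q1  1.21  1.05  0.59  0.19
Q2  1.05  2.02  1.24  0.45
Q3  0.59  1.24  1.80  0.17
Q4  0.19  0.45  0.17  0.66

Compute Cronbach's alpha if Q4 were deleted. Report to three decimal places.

Remaining items: Q1, Q2, Q3 (k = 3).
Σσᵢ² = 1.21 + 2.02 + 1.80 = 5.03
Var(T) = 5.03 + 2 × 2.88 = 10.79
α (item deleted) = (3/2)·(1 − 5.03/10.79) = 0.801

α = 0.801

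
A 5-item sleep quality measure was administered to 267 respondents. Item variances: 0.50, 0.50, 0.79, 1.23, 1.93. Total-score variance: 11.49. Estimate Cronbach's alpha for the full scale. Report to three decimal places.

Cronbach's alpha = 0.711

Σσ²ᵢ = 0.50 + 0.50 + 0.79 + 1.23 + 1.93 = 4.95
α = (k/(k−1))·(1 − Σσ²ᵢ/σ²_T) = (5/4)·(1 − 4.95/11.49) = 0.711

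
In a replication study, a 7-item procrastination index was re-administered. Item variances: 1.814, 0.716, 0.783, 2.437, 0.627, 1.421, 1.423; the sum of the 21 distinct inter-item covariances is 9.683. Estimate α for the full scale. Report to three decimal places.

α = 0.790

sum of item variances = 1.814 + 0.716 + 0.783 + 2.437 + 0.627 + 1.421 + 1.423 = 9.221
Sum of distinct covariances = 9.683
total variance = sum of item variances + 2·Σcov = 9.221 + 2 × 9.683 = 28.587
α = (7/6)·(1 − 9.221/28.587) = 0.790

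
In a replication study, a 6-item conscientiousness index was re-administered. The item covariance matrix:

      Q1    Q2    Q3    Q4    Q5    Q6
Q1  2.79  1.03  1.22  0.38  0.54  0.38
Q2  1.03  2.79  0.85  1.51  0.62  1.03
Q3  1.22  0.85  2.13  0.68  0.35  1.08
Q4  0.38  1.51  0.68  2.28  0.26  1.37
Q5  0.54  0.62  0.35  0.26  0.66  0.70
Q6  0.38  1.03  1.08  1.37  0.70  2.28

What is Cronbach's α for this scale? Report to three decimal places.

α = 0.780

sum of item variances = 2.79 + 2.79 + 2.13 + 2.28 + 0.66 + 2.28 = 12.93
Sum of off-diagonal covariances = 12.00
σ²_T = 12.93 + 2 × 12.00 = 36.93
α = (k/(k−1))·(1 − sum of item variances/σ²_T) = (6/5)·(1 − 12.93/36.93) = 0.780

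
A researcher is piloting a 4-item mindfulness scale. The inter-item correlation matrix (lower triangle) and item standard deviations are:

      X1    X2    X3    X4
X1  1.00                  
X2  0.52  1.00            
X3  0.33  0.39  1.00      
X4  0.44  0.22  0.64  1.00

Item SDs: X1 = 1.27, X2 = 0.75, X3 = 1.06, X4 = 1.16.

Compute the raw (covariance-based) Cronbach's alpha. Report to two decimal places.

Σσ²ᵢ = 1.27² + 0.75² + 1.06² + 1.16² = 4.6446
Covariances σ_ij = r_ij · s_i · s_j:
  σ(X1,X2) = 0.52 × 1.27 × 0.75 = 0.4953
  σ(X1,X3) = 0.33 × 1.27 × 1.06 = 0.4442
  σ(X1,X4) = 0.44 × 1.27 × 1.16 = 0.6482
  σ(X2,X3) = 0.39 × 0.75 × 1.06 = 0.3100
  σ(X2,X4) = 0.22 × 0.75 × 1.16 = 0.1914
  σ(X3,X4) = 0.64 × 1.06 × 1.16 = 0.7869
σ²_T = Σσ²ᵢ + 2·Σσ_ij = 4.6446 + 2 × 2.8760 = 10.3966
α = (4/3)·(1 − 4.6446/10.3966) = 0.74

α = 0.74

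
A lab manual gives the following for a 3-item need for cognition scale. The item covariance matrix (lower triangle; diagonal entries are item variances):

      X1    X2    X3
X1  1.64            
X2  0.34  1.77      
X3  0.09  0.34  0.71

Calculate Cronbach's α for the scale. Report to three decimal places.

Cronbach's α = 0.408

Σσᵢ² = 1.64 + 1.77 + 0.71 = 4.12
Σ_{i<j} σ_ij = 0.77
σ²_T = 4.12 + 2 × 0.77 = 5.66
α = (k/(k−1))·(1 − Σσᵢ²/σ²_T) = (3/2)·(1 − 4.12/5.66) = 0.408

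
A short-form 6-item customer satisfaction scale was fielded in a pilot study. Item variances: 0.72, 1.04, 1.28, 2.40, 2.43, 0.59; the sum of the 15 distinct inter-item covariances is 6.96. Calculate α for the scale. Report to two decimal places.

α = 0.75

Σσᵢ² = 0.72 + 1.04 + 1.28 + 2.40 + 2.43 + 0.59 = 8.46
Sum of distinct covariances = 6.96
σ²_total = Σσᵢ² + 2·Σcov = 8.46 + 2 × 6.96 = 22.38
α = (6/5)·(1 − 8.46/22.38) = 0.75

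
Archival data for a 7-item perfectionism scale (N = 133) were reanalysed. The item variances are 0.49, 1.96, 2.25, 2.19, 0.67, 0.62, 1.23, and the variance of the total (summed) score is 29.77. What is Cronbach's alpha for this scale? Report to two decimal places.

Σσ²ᵢ = 0.49 + 1.96 + 2.25 + 2.19 + 0.67 + 0.62 + 1.23 = 9.41
α = (k/(k−1))·(1 − Σσ²ᵢ/σ²_T) = (7/6)·(1 − 9.41/29.77) = 0.80

Cronbach's alpha = 0.80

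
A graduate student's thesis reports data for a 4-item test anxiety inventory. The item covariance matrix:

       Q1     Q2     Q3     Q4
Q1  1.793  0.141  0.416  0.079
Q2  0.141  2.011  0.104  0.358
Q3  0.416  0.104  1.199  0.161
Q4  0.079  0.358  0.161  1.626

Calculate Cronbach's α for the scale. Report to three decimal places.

ΣVar(i) = 1.793 + 2.011 + 1.199 + 1.626 = 6.629
Sum of the distinct covariances = 1.259
Var(T) = 6.629 + 2 × 1.259 = 9.147
α = (k/(k−1))·(1 − ΣVar(i)/Var(T)) = (4/3)·(1 − 6.629/9.147) = 0.367

α = 0.367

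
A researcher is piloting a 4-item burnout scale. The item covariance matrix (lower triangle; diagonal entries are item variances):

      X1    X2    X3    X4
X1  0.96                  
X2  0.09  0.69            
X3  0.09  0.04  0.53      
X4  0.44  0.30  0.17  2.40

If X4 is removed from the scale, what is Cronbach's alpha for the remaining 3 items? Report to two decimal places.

Remaining items: X1, X2, X3 (k = 3).
Σσ²ᵢ = 0.96 + 0.69 + 0.53 = 2.18
σ²_total = 2.18 + 2 × 0.22 = 2.62
α (item deleted) = (3/2)·(1 − 2.18/2.62) = 0.25

Cronbach's alpha = 0.25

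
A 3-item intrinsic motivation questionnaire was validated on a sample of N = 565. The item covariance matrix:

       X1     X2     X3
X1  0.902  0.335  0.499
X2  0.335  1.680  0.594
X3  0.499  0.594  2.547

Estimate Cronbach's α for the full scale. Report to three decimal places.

Cronbach's α = 0.537

Σσ²ᵢ = 0.902 + 1.680 + 2.547 = 5.129
Sum of the distinct covariances = 1.428
total variance = 5.129 + 2 × 1.428 = 7.985
α = (k/(k−1))·(1 − Σσ²ᵢ/total variance) = (3/2)·(1 − 5.129/7.985) = 0.537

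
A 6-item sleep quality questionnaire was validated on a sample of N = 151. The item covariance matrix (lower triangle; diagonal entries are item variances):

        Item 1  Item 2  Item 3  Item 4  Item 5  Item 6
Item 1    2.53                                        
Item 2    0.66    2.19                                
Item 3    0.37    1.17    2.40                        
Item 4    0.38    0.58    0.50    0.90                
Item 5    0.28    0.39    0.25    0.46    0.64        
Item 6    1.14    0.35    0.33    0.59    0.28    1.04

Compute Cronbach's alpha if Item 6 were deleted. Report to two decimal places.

Cronbach's alpha = 0.67

Remaining items: Item 1, Item 2, Item 3, Item 4, Item 5 (k = 5).
Σσᵢ² = 2.53 + 2.19 + 2.40 + 0.90 + 0.64 = 8.66
σ²_T = 8.66 + 2 × 5.04 = 18.74
α (item deleted) = (5/4)·(1 − 8.66/18.74) = 0.67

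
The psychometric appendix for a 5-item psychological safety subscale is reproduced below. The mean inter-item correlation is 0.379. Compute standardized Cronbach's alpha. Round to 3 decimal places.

α = 0.753

Standardized α = k·r̄ / (1 + (k−1)·r̄) = 5 × 0.379 / (1 + 4 × 0.379)
  = 1.8950 / 2.5160 = 0.753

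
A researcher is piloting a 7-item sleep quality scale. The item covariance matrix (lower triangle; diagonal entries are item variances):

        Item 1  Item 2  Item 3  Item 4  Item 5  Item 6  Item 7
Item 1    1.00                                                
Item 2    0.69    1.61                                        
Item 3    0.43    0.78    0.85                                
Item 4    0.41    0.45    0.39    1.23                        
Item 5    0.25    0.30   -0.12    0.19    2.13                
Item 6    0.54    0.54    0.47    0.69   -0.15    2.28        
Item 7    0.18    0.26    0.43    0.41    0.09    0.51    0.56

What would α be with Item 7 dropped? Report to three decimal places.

α = 0.676

Remaining items: Item 1, Item 2, Item 3, Item 4, Item 5, Item 6 (k = 6).
sum of item variances = 1.00 + 1.61 + 0.85 + 1.23 + 2.13 + 2.28 = 9.10
σ²_total = 9.10 + 2 × 5.86 = 20.82
α (item deleted) = (6/5)·(1 − 9.10/20.82) = 0.676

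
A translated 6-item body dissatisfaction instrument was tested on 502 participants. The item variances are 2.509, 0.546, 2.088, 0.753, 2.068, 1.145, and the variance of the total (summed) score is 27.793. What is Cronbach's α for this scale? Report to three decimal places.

Σσ²ᵢ = 2.509 + 0.546 + 2.088 + 0.753 + 2.068 + 1.145 = 9.109
α = (k/(k−1))·(1 − Σσ²ᵢ/total variance) = (6/5)·(1 − 9.109/27.793) = 0.807

Cronbach's α = 0.807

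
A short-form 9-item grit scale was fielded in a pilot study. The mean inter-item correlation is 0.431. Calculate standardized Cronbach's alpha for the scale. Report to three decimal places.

α = 0.872

Standardized α = k·r̄ / (1 + (k−1)·r̄) = 9 × 0.431 / (1 + 8 × 0.431)
  = 3.8790 / 4.4480 = 0.872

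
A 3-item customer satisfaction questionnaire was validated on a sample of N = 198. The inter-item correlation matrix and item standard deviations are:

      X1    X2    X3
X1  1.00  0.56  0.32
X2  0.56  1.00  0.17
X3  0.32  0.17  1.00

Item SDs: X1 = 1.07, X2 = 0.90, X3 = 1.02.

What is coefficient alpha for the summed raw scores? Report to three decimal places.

Σσ²ᵢ = 1.07² + 0.90² + 1.02² = 2.9953
Covariances σ_ij = r_ij · s_i · s_j:
  σ(X1,X2) = 0.56 × 1.07 × 0.90 = 0.5393
  σ(X1,X3) = 0.32 × 1.07 × 1.02 = 0.3492
  σ(X2,X3) = 0.17 × 0.90 × 1.02 = 0.1561
σ²_T = Σσ²ᵢ + 2·Σσ_ij = 2.9953 + 2 × 1.0446 = 5.0845
α = (3/2)·(1 − 2.9953/5.0845) = 0.616

coefficient alpha = 0.616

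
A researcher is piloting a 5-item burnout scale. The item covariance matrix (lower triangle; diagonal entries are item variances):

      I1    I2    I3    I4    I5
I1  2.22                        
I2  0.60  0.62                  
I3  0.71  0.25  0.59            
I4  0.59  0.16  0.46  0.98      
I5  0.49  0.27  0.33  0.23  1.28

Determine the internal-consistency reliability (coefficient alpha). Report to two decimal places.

sum of item variances = 2.22 + 0.62 + 0.59 + 0.98 + 1.28 = 5.69
Sum of the distinct covariances = 4.09
σ²_T = 5.69 + 2 × 4.09 = 13.87
α = (k/(k−1))·(1 − sum of item variances/σ²_T) = (5/4)·(1 − 5.69/13.87) = 0.74

α = 0.74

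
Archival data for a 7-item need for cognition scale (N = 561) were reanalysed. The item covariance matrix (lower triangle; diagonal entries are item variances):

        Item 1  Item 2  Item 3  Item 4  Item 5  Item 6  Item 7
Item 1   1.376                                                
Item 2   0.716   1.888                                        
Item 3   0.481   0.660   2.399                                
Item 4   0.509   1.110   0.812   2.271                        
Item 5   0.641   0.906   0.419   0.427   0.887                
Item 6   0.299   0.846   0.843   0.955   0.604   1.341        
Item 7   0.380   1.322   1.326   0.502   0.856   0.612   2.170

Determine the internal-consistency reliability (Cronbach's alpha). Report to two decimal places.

α = 0.83

Σσᵢ² = 1.376 + 1.888 + 2.399 + 2.271 + 0.887 + 1.341 + 2.170 = 12.332
Sum of off-diagonal covariances = 15.226
Var(T) = 12.332 + 2 × 15.226 = 42.784
α = (k/(k−1))·(1 − Σσᵢ²/Var(T)) = (7/6)·(1 − 12.332/42.784) = 0.83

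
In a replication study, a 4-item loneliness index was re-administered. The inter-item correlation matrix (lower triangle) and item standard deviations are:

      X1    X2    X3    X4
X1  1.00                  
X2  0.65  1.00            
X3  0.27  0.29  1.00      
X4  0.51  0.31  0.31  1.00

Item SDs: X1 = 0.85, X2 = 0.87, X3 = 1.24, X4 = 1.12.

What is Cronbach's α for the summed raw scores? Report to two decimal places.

Σσ²ᵢ = 0.85² + 0.87² + 1.24² + 1.12² = 4.2714
Covariances σ_ij = r_ij · s_i · s_j:
  σ(X1,X2) = 0.65 × 0.85 × 0.87 = 0.4807
  σ(X1,X3) = 0.27 × 0.85 × 1.24 = 0.2846
  σ(X1,X4) = 0.51 × 0.85 × 1.12 = 0.4855
  σ(X2,X3) = 0.29 × 0.87 × 1.24 = 0.3129
  σ(X2,X4) = 0.31 × 0.87 × 1.12 = 0.3021
  σ(X3,X4) = 0.31 × 1.24 × 1.12 = 0.4305
σ²_T = Σσ²ᵢ + 2·Σσ_ij = 4.2714 + 2 × 2.2963 = 8.8640
α = (4/3)·(1 − 4.2714/8.8640) = 0.69

Cronbach's α = 0.69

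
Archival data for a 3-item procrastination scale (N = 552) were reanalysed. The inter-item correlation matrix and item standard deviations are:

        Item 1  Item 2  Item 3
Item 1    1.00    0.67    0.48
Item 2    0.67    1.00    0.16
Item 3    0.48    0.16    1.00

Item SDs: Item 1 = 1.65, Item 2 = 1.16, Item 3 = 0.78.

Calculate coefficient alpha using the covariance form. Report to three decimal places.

Σσ²ᵢ = 1.65² + 1.16² + 0.78² = 4.6765
Covariances σ_ij = r_ij · s_i · s_j:
  σ(Item 1,Item 2) = 0.67 × 1.65 × 1.16 = 1.2824
  σ(Item 1,Item 3) = 0.48 × 1.65 × 0.78 = 0.6178
  σ(Item 2,Item 3) = 0.16 × 1.16 × 0.78 = 0.1448
σ²_T = Σσ²ᵢ + 2·Σσ_ij = 4.6765 + 2 × 2.0450 = 8.7665
α = (3/2)·(1 − 4.6765/8.7665) = 0.700

α = 0.700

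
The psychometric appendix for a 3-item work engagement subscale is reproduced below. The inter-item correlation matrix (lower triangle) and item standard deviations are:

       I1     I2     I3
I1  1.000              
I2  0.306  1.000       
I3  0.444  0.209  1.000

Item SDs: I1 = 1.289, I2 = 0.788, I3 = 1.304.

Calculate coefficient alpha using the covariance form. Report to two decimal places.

coefficient alpha = 0.58

Σσ²ᵢ = 1.289² + 0.788² + 1.304² = 3.9829
Covariances σ_ij = r_ij · s_i · s_j:
  σ(I1,I2) = 0.306 × 1.289 × 0.788 = 0.3108
  σ(I1,I3) = 0.444 × 1.289 × 1.304 = 0.7463
  σ(I2,I3) = 0.209 × 0.788 × 1.304 = 0.2148
σ²_T = Σσ²ᵢ + 2·Σσ_ij = 3.9829 + 2 × 1.2719 = 6.5267
α = (3/2)·(1 − 3.9829/6.5267) = 0.58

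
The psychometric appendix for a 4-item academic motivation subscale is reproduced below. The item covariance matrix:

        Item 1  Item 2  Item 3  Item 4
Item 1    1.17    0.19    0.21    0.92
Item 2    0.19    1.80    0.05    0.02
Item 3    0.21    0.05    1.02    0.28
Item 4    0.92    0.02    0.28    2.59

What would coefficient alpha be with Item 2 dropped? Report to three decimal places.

α = 0.557

Remaining items: Item 1, Item 3, Item 4 (k = 3).
Σσᵢ² = 1.17 + 1.02 + 2.59 = 4.78
σ²_T = 4.78 + 2 × 1.41 = 7.60
α (item deleted) = (3/2)·(1 − 4.78/7.60) = 0.557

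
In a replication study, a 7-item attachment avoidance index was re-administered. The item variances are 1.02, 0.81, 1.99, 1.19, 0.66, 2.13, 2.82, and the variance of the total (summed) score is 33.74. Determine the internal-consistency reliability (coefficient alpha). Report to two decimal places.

Σσ²ᵢ = 1.02 + 0.81 + 1.99 + 1.19 + 0.66 + 2.13 + 2.82 = 10.62
α = (k/(k−1))·(1 − Σσ²ᵢ/σ²_total) = (7/6)·(1 − 10.62/33.74) = 0.80

α = 0.80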